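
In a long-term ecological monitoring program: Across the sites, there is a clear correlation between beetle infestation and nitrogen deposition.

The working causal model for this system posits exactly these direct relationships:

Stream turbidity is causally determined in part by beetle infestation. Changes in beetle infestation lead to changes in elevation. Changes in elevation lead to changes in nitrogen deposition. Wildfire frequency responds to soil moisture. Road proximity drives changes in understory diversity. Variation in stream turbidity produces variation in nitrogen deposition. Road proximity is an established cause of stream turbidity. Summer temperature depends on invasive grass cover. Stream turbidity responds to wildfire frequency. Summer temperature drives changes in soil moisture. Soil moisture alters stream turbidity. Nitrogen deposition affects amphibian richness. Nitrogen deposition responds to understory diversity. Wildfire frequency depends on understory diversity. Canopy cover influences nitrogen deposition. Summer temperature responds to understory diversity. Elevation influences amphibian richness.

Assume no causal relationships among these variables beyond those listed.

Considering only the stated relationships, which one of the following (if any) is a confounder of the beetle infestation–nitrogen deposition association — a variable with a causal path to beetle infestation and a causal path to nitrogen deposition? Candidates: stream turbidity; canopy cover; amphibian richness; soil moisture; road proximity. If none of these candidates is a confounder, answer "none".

none

None of the listed candidates has causal paths to both beetle infestation and nitrogen deposition in the stated relationships, so none is a common cause.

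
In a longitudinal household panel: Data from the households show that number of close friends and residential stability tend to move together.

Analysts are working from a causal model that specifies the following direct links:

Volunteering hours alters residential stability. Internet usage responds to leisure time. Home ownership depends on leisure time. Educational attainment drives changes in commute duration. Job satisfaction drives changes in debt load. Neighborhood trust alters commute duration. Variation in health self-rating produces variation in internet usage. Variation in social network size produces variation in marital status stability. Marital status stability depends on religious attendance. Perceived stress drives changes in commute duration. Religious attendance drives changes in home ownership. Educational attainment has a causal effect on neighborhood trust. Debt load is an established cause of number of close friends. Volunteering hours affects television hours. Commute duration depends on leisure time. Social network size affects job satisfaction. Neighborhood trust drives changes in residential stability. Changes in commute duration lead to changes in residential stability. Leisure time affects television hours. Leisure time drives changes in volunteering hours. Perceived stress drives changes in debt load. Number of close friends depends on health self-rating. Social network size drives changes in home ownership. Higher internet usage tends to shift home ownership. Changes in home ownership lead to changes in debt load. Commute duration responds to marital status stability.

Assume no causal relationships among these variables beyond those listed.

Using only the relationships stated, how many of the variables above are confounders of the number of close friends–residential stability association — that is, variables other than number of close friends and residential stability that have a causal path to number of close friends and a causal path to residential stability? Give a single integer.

The common causes are: leisure time (to number of close friends via leisure time → home ownership → debt load → number of close friends; to residential stability via leisure time → commute duration → residential stability); perceived stress (to number of close friends via perceived stress → debt load → number of close friends; to residential stability via perceived stress → commute duration → residential stability); religious attendance (to number of close friends via religious attendance → home ownership → debt load → number of close friends; to residential stability via religious attendance → marital status stability → commute duration → residential stability); social network size (to number of close friends via social network size → home ownership → debt load → number of close friends; to residential stability via social network size → marital status stability → commute duration → residential stability).
Every other variable lacks a causal path to at least one of number of close friends and residential stability.

4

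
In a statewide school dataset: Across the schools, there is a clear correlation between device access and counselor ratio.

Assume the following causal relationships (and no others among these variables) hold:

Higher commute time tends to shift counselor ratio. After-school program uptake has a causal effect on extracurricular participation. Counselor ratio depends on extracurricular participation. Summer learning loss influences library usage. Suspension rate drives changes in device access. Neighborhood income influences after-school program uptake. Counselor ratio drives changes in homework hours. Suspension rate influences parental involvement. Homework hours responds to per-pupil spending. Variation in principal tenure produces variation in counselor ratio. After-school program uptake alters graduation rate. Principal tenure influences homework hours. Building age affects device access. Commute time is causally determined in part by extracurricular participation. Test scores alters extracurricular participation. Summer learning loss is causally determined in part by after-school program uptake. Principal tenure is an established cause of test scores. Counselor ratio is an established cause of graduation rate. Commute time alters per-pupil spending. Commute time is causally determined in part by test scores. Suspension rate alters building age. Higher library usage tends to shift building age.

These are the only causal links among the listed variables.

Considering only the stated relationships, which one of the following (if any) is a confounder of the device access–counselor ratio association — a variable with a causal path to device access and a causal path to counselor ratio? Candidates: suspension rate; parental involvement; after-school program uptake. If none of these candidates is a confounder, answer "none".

after-school program uptake

After-school program uptake causes device access (after-school program uptake → summer learning loss → library usage → building age → device access) and also causes counselor ratio (after-school program uptake → extracurricular participation → counselor ratio); it is a common cause of both.
Each of the other candidates lacks a causal path to at least one of device access and counselor ratio, so they do not confound the relationship.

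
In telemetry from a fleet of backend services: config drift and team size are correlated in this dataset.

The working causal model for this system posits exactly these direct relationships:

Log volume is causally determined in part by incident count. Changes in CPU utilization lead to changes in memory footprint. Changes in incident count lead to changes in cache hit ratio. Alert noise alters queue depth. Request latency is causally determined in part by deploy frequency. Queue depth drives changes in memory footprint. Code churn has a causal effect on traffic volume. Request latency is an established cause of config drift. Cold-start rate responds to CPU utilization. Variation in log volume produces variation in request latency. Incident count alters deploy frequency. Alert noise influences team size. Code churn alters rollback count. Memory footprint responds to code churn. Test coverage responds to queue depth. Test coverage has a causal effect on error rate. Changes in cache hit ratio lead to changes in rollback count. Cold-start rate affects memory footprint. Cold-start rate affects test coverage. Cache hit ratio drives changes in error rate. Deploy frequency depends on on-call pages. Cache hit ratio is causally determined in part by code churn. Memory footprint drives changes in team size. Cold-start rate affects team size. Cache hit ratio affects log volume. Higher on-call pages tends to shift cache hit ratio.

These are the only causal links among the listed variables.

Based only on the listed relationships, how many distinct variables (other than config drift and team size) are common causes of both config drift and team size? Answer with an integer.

The common causes are: code churn (to config drift via code churn → cache hit ratio → log volume → request latency → config drift; to team size via code churn → memory footprint → team size).
Every other variable lacks a causal path to at least one of config drift and team size.

1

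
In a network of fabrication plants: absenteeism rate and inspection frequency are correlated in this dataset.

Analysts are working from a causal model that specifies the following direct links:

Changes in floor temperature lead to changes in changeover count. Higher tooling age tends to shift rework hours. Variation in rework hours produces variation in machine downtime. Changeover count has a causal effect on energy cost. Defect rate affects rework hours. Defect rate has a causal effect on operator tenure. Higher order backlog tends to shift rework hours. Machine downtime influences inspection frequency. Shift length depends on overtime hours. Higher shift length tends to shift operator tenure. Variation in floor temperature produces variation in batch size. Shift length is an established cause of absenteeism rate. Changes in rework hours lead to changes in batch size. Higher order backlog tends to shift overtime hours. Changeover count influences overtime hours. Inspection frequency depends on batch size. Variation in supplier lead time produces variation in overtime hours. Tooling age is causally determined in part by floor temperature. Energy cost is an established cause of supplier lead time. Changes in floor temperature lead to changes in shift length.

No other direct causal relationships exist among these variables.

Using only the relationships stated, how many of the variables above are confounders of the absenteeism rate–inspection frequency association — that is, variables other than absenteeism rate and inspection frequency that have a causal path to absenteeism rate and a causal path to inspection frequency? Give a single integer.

The common causes are: floor temperature (to absenteeism rate via floor temperature → shift length → absenteeism rate; to inspection frequency via floor temperature → batch size → inspection frequency); order backlog (to absenteeism rate via order backlog → overtime hours → shift length → absenteeism rate; to inspection frequency via order backlog → rework hours → machine downtime → inspection frequency).
Every other variable lacks a causal path to at least one of absenteeism rate and inspection frequency.

2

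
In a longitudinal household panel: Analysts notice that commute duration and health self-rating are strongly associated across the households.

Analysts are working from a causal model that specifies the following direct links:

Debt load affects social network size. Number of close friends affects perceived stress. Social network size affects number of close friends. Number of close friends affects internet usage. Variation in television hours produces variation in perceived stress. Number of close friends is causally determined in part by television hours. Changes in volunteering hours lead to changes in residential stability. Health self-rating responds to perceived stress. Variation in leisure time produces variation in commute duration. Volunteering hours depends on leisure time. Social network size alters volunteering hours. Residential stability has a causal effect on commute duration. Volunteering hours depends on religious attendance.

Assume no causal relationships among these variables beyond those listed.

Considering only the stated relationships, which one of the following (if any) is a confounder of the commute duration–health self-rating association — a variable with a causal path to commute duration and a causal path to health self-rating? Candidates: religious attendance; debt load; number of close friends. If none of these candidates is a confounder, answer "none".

debt load

Debt load causes commute duration (debt load → social network size → volunteering hours → residential stability → commute duration) and also causes health self-rating (debt load → social network size → number of close friends → perceived stress → health self-rating); it is a common cause of both.
Each of the other candidates lacks a causal path to at least one of commute duration and health self-rating, so they do not confound the relationship.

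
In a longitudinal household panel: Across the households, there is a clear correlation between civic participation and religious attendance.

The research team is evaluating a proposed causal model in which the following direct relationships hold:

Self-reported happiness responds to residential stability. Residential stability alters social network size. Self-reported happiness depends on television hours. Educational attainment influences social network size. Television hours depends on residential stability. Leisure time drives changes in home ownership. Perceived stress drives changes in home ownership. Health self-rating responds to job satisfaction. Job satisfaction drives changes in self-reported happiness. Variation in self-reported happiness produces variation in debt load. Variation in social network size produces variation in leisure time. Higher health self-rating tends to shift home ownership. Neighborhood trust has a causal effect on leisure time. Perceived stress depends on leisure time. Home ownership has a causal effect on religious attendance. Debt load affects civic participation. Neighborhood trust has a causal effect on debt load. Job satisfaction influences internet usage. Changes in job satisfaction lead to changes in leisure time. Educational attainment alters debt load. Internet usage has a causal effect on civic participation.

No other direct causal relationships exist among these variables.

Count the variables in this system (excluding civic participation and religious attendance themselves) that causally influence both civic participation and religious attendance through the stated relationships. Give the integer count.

The common causes are: educational attainment (to civic participation via educational attainment → debt load → civic participation; to religious attendance via educational attainment → social network size → leisure time → home ownership → religious attendance); job satisfaction (to civic participation via job satisfaction → internet usage → civic participation; to religious attendance via job satisfaction → leisure time → home ownership → religious attendance); neighborhood trust (to civic participation via neighborhood trust → debt load → civic participation; to religious attendance via neighborhood trust → leisure time → home ownership → religious attendance); residential stability (to civic participation via residential stability → self-reported happiness → debt load → civic participation; to religious attendance via residential stability → social network size → leisure time → home ownership → religious attendance).
Every other variable lacks a causal path to at least one of civic participation and religious attendance.

4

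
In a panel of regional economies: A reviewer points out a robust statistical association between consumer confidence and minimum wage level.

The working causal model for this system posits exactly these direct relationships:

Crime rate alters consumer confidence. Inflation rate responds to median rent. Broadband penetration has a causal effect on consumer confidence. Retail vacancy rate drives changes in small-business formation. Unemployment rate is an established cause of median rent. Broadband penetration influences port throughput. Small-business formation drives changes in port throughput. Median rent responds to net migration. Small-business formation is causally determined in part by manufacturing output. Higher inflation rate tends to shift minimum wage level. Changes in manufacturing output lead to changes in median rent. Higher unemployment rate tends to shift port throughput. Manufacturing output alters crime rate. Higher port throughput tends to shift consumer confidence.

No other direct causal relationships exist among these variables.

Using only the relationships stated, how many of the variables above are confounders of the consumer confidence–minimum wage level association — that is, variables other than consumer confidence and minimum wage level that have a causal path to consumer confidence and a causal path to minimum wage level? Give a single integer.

The common causes are: manufacturing output (to consumer confidence via manufacturing output → crime rate → consumer confidence; to minimum wage level via manufacturing output → median rent → inflation rate → minimum wage level); unemployment rate (to consumer confidence via unemployment rate → port throughput → consumer confidence; to minimum wage level via unemployment rate → median rent → inflation rate → minimum wage level).
Every other variable lacks a causal path to at least one of consumer confidence and minimum wage level.

2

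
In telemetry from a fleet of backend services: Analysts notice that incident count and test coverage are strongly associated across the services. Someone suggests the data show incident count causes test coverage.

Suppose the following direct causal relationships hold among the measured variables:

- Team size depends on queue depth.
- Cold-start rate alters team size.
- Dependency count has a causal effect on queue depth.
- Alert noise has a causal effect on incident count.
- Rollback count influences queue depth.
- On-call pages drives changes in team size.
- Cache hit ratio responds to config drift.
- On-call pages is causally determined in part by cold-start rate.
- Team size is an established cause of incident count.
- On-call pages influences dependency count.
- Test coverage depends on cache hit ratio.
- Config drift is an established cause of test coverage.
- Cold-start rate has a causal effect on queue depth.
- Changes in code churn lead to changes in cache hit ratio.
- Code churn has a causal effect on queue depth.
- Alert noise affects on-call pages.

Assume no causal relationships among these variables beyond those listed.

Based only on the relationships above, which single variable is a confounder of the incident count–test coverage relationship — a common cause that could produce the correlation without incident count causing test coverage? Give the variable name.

Code churn has a causal path to incident count (code churn → queue depth → team size → incident count) and a separate causal path to test coverage (code churn → cache hit ratio → test coverage), so it is a common cause of both.
No stated relationship gives incident count a causal route to test coverage, so the correlation is explained by the shared upstream cause rather than a direct effect.

code churn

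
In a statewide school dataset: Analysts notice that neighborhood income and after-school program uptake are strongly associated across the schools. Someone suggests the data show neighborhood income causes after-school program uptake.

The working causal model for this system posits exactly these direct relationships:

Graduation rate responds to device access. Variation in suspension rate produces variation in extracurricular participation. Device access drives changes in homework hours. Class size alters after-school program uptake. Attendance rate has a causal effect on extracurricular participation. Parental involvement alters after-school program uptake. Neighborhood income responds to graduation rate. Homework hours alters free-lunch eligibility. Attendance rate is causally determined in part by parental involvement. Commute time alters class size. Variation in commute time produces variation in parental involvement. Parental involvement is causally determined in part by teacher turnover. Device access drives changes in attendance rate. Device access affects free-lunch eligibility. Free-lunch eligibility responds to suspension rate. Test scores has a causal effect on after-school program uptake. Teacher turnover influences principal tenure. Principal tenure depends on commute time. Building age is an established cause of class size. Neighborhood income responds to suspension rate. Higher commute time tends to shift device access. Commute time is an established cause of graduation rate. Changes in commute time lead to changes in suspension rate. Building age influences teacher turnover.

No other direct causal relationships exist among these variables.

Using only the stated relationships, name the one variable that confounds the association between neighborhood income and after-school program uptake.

commute time

Commute time has a causal path to neighborhood income (commute time → suspension rate → neighborhood income) and a separate causal path to after-school program uptake (commute time → class size → after-school program uptake), so it is a common cause of both.
No stated relationship gives neighborhood income a causal route to after-school program uptake, so the correlation is explained by the shared upstream cause rather than a direct effect.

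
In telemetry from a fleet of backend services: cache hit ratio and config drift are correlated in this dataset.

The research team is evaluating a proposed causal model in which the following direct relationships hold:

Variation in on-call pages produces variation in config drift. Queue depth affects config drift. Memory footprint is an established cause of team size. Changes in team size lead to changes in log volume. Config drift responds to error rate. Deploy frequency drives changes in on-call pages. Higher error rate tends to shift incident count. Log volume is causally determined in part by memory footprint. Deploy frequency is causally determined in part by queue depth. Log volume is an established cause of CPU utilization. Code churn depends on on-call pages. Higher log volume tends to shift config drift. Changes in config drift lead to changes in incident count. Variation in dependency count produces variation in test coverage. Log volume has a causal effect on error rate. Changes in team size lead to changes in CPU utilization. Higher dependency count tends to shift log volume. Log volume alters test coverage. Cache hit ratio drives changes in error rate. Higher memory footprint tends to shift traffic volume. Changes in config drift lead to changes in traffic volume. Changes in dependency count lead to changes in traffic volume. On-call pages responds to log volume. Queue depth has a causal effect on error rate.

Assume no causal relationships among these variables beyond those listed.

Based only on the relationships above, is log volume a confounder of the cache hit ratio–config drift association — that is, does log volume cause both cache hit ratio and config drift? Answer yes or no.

Log volume has no stated causal path to cache hit ratio. A confounder must cause both variables, so log volume does not qualify.

no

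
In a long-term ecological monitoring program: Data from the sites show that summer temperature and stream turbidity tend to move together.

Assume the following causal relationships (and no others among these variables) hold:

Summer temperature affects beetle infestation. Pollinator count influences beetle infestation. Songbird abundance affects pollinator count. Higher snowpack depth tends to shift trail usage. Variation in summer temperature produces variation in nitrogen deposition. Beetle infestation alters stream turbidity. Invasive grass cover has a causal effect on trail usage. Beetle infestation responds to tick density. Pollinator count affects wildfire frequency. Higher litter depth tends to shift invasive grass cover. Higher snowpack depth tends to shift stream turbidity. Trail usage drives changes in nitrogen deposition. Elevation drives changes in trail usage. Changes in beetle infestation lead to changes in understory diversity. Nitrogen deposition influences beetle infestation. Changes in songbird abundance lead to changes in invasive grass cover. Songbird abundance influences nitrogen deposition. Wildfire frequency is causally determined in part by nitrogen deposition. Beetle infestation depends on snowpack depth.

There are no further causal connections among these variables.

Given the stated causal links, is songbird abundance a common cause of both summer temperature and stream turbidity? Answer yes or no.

no

Songbird abundance has no stated causal path to summer temperature. A confounder must cause both variables, so songbird abundance does not qualify.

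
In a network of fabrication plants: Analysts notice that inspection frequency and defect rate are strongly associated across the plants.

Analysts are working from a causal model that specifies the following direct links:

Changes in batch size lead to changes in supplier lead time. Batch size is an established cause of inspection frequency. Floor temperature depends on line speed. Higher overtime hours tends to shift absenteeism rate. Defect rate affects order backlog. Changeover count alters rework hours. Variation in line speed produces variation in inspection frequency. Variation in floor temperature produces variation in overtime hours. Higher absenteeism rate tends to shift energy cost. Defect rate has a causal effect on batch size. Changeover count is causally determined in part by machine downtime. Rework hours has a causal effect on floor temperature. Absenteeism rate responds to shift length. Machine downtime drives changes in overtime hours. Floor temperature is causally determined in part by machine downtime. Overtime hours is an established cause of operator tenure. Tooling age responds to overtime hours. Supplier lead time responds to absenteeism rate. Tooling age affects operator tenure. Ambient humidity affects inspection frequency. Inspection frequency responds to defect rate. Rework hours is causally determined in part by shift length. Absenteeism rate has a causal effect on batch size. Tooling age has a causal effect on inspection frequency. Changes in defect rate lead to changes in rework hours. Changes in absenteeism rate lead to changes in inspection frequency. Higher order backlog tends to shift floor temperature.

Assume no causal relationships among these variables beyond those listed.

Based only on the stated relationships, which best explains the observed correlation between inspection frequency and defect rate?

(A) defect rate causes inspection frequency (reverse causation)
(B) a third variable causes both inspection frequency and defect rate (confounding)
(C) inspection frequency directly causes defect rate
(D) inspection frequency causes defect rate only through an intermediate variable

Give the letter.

A

The stated link runs defect rate → inspection frequency; inspection frequency has no causal path to defect rate. No variable causes both, so confounding is ruled out. The correlation reflects reverse causation.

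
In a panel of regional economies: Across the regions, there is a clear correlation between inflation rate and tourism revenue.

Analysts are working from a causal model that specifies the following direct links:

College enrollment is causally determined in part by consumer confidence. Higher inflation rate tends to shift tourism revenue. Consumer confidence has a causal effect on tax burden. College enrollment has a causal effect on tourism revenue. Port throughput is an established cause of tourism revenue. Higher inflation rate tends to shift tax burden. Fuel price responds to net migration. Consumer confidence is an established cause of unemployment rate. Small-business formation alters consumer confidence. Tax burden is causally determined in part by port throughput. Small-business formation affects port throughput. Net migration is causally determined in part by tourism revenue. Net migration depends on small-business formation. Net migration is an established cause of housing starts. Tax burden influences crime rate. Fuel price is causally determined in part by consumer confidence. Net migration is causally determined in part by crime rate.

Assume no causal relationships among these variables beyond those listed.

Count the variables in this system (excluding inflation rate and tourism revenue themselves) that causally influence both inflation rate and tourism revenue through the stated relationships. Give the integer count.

0

No listed variable has a causal path to both inflation rate and tourism revenue, so there are no common causes.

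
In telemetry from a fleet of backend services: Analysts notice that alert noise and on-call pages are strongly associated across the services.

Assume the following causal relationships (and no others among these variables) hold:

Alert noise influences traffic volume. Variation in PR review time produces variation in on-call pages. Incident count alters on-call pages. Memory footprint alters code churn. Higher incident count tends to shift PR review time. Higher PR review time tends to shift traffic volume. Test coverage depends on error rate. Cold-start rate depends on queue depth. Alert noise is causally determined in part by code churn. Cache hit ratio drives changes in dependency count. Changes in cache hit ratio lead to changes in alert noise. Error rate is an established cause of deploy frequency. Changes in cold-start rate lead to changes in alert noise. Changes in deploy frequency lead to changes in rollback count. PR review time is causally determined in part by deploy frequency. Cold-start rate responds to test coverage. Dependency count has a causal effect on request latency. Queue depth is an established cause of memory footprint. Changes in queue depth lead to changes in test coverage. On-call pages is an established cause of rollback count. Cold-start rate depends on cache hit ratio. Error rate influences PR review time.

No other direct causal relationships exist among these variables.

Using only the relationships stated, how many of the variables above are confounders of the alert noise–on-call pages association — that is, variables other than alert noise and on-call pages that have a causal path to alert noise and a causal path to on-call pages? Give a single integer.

1

The common causes are: error rate (to alert noise via error rate → test coverage → cold-start rate → alert noise; to on-call pages via error rate → PR review time → on-call pages).
Every other variable lacks a causal path to at least one of alert noise and on-call pages.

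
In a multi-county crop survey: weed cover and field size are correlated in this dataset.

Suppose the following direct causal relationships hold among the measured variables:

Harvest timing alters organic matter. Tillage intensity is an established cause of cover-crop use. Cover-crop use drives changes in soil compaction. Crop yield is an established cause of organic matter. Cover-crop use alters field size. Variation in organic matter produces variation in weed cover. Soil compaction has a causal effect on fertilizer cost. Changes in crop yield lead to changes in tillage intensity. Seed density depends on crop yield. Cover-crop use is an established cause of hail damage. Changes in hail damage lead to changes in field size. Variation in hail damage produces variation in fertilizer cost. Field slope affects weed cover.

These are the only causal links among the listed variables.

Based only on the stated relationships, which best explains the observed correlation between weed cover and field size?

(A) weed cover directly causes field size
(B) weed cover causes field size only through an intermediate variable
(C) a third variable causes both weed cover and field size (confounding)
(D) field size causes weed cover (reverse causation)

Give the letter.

Crop yield causes weed cover (crop yield → organic matter → weed cover) and field size (crop yield → tillage intensity → cover-crop use → field size) — a common cause creating the correlation.
There is no stated path from weed cover to field size or from field size to weed cover, so neither direct nor reverse causation applies.

C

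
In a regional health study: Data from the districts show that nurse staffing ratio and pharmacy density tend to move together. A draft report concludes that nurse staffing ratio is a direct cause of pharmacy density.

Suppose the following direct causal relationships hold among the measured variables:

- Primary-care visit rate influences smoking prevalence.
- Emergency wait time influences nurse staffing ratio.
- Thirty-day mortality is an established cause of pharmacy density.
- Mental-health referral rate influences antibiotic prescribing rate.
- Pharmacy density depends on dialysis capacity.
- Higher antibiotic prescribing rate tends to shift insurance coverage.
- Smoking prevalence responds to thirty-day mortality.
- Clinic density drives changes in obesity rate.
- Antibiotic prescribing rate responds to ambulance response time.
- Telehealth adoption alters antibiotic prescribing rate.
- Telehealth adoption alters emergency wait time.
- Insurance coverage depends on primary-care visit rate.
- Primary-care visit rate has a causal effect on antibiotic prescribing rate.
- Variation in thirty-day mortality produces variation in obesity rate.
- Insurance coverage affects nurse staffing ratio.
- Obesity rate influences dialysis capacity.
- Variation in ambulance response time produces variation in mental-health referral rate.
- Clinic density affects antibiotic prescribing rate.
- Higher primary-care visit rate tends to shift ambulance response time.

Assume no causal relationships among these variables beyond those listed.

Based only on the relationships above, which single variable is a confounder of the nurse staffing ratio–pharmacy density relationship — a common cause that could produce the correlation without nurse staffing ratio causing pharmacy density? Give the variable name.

clinic density

Clinic density has a causal path to nurse staffing ratio (clinic density → antibiotic prescribing rate → insurance coverage → nurse staffing ratio) and a separate causal path to pharmacy density (clinic density → obesity rate → dialysis capacity → pharmacy density), so it is a common cause of both.
No stated relationship gives nurse staffing ratio a causal route to pharmacy density, so the correlation is explained by the shared upstream cause rather than a direct effect.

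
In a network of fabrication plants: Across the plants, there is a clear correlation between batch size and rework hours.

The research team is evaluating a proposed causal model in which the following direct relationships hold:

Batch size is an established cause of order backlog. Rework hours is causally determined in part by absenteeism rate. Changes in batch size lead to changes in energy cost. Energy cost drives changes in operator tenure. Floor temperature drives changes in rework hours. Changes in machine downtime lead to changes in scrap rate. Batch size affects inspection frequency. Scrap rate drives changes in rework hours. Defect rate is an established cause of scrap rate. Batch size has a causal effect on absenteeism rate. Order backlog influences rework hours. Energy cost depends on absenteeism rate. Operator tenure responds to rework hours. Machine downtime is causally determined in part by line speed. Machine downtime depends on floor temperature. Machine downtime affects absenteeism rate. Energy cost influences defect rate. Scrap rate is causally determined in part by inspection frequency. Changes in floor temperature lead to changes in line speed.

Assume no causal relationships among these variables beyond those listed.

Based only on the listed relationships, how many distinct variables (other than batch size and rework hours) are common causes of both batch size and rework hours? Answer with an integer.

0

No listed variable has a causal path to both batch size and rework hours, so there are no common causes.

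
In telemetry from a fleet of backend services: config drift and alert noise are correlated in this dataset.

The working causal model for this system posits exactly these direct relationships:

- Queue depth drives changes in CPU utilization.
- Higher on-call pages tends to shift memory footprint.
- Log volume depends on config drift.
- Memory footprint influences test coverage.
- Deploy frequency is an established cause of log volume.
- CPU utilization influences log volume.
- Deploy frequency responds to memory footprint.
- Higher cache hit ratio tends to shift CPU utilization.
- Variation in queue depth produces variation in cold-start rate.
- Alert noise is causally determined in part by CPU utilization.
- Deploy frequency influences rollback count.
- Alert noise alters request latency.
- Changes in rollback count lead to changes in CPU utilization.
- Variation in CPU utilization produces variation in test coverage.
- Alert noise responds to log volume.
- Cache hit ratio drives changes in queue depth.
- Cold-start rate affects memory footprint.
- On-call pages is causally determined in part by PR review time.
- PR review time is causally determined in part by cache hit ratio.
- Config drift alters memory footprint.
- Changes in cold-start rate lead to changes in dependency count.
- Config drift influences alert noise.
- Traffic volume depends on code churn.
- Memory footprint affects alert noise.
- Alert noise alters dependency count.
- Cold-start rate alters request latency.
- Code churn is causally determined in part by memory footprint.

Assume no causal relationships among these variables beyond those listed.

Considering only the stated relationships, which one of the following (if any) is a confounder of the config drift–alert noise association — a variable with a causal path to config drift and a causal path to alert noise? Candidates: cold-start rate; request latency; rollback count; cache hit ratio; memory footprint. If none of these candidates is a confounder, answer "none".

none

None of the listed candidates has causal paths to both config drift and alert noise in the stated relationships, so none is a common cause.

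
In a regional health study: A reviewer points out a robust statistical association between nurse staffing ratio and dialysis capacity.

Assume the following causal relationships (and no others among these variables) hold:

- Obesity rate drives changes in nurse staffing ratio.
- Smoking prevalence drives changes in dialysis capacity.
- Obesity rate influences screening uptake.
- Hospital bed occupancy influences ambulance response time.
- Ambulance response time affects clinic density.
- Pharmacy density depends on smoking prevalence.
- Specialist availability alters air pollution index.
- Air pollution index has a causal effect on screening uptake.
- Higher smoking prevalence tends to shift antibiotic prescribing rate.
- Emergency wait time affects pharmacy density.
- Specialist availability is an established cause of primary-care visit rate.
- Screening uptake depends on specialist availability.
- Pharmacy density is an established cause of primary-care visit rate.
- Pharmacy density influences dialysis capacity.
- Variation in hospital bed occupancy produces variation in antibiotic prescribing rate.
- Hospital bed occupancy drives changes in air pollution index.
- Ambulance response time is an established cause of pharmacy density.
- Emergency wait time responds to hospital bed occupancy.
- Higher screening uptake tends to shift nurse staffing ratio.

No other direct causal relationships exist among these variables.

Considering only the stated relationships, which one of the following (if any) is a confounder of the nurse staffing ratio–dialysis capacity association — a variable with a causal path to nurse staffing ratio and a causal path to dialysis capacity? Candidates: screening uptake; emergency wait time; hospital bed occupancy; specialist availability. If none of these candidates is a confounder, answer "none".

Hospital bed occupancy causes nurse staffing ratio (hospital bed occupancy → air pollution index → screening uptake → nurse staffing ratio) and also causes dialysis capacity (hospital bed occupancy → ambulance response time → pharmacy density → dialysis capacity); it is a common cause of both.
Each of the other candidates lacks a causal path to at least one of nurse staffing ratio and dialysis capacity, so they do not confound the relationship.

hospital bed occupancy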